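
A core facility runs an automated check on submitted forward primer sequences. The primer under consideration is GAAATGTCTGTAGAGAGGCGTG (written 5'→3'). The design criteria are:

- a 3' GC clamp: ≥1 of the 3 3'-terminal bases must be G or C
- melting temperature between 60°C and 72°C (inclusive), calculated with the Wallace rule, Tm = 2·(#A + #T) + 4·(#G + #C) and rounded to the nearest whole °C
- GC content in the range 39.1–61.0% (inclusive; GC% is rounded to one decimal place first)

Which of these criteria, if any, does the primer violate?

Base counts: A=6, T=5, G=9, C=2 (length 22).
GC clamp: 3' end GTG has 2 G/C ✓
Tm: Tm = 2·11 + 4·11 = 66°C ✓
GC content: GC 11/22 = 50.0% ✓

Meets all criteria.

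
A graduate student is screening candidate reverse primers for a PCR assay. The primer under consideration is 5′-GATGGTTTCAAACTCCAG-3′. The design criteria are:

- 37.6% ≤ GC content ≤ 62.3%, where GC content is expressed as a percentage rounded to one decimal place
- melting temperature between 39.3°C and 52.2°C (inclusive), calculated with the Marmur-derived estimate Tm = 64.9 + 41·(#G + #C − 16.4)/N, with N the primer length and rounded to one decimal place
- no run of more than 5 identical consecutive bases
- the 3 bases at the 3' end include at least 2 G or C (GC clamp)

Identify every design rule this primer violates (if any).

Base counts: A=5, T=5, G=4, C=4 (length 18).
GC content: GC 8/18 = 44.4% ✓
Tm: Tm = 64.9 + 41·(8 − 16.4)/18 = 45.8°C ✓
homopolymer run: longest run = 3 ✓
GC clamp: 3' end CAG has 2 G/C ✓

Meets all criteria.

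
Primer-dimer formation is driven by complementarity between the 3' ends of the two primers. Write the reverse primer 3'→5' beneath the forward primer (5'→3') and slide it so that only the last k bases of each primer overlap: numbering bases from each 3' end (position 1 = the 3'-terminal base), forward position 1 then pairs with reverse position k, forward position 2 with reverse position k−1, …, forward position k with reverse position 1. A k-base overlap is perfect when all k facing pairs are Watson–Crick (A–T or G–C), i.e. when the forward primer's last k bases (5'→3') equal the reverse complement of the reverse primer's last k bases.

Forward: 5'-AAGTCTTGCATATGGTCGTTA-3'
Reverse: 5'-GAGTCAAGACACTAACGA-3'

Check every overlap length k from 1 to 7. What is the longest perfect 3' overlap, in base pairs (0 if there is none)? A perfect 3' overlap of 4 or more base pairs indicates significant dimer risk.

Last 7 bases (5'→3') — forward …GTCGTTA, reverse …CTAACGA.
Reverse complement of the reverse primer's last 7 bases: TCGTTAG; its first k bases are the reverse complement of the reverse primer's last k bases, so a perfect k-base overlap needs the forward primer's last k bases to equal them.
Comparing (forward last k vs required): k=1: A vs T ✗; k=2: TA vs TC ✗; k=3: TTA vs TCG ✗; k=4: GTTA vs TCGT ✗; k=5: CGTTA vs TCGTT ✗; k=6: TCGTTA vs TCGTTA ✓; k=7: GTCGTTA vs TCGTTAG ✗.
Only k = 6 is perfect, so the longest perfect 3' overlap is 6.

Longest perfect overlap: 6 complementary base pairs; significant dimer risk (threshold 4).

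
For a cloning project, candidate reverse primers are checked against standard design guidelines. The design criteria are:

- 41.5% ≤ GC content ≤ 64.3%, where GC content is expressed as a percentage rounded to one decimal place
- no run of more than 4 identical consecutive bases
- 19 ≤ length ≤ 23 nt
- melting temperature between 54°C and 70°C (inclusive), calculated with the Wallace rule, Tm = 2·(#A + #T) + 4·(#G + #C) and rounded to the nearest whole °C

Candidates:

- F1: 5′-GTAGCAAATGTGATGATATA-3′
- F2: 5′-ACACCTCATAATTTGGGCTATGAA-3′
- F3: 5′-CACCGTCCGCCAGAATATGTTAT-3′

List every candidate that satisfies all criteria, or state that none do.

F1 (20 nt, A=8 T=6 G=5 C=1): GC 6/20 = 30.0%, outside 41.5–64.3% ✗; longest run = 3 ✓; length 20 ✓; Tm = 2·14 + 4·6 = 52°C, outside 54–70°C ✗ — fails.
F2 (24 nt, A=8 T=7 G=4 C=5): GC 9/24 = 37.5%, outside 41.5–64.3% ✗; longest run = 3 ✓; length 24, outside 19–23 ✗; Tm = 2·15 + 4·9 = 66°C ✓ — fails.
F3 (23 nt, A=6 T=6 G=4 C=7): GC 11/23 = 47.8% ✓; longest run = 2 ✓; length 23 ✓; Tm = 2·12 + 4·11 = 68°C ✓ — passes.

F3 only.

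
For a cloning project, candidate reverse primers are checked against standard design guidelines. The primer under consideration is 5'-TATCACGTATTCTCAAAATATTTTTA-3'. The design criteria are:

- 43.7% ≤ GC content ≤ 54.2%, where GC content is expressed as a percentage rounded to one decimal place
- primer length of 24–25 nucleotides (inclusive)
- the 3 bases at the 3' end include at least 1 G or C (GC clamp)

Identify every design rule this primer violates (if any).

Fails: GC content, length, GC clamp.

Base counts: A=9, T=12, G=1, C=4 (length 26).
GC content: GC 5/26 = 19.2%, outside 43.7–54.2% ✗
length: length 26, outside 24–25 ✗
GC clamp: 3' end TTA has 0 G/C, need ≥1 ✗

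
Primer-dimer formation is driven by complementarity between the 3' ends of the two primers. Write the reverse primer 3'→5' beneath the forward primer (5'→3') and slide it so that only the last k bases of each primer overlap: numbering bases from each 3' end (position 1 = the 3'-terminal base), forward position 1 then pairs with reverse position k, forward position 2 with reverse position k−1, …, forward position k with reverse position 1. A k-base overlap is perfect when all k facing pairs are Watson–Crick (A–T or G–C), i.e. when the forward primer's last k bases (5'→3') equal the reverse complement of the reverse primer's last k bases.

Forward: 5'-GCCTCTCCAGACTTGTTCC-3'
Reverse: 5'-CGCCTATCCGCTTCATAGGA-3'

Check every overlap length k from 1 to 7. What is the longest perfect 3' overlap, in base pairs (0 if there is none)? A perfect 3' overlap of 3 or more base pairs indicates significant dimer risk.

Last 7 bases (5'→3') — forward …TTGTTCC, reverse …CATAGGA.
Reverse complement of the reverse primer's last 7 bases: TCCTATG; its first k bases are the reverse complement of the reverse primer's last k bases, so a perfect k-base overlap needs the forward primer's last k bases to equal them.
Comparing (forward last k vs required): k=1: C vs T ✗; k=2: CC vs TC ✗; k=3: TCC vs TCC ✓; k=4: TTCC vs TCCT ✗; k=5: GTTCC vs TCCTA ✗; k=6: TGTTCC vs TCCTAT ✗; k=7: TTGTTCC vs TCCTATG ✗.
Only k = 3 is perfect, so the longest perfect 3' overlap is 3.

Longest perfect overlap: 3 complementary base pairs; significant dimer risk (threshold 3).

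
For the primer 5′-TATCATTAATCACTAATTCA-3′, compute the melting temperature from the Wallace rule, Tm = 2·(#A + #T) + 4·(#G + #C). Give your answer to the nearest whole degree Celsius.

Base counts: A=8, T=8, G=0, C=4 (length 20).
Tm = 2·(8+8) + 4·(0+4) = 2·16 + 4·4 = 32 + 16 = 48°C.

48°C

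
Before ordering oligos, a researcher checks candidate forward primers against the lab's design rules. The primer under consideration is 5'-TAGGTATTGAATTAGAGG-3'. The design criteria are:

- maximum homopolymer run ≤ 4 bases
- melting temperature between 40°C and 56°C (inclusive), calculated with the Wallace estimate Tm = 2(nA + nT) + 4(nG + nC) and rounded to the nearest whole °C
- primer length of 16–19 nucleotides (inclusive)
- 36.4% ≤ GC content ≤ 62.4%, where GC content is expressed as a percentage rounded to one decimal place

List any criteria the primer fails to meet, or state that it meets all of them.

Fails: GC content.

Base counts: A=6, T=6, G=6, C=0 (length 18).
homopolymer run: longest run = 2 ✓
Tm: Tm = 2·12 + 4·6 = 48°C ✓
length: length 18 ✓
GC content: GC 6/18 = 33.3%, outside 36.4–62.4% ✗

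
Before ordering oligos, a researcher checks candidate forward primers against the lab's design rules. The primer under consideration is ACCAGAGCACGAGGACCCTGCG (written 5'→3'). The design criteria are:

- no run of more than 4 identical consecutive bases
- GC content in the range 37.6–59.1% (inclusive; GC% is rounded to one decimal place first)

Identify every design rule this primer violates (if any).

Base counts: A=6, T=1, G=7, C=8 (length 22).
homopolymer run: longest run = 3 ✓
GC content: GC 15/22 = 68.2%, outside 37.6–59.1% ✗

Fails: GC content.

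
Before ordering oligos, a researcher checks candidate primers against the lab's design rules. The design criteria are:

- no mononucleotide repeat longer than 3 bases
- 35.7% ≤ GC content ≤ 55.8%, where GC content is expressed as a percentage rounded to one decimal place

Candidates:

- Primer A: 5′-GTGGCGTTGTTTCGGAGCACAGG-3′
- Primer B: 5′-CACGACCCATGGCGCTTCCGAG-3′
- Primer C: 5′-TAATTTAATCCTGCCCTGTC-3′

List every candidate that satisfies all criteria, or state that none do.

Primer C only.

Primer A (23 nt, A=3 T=6 G=10 C=4): longest run = 3 ✓; GC 14/23 = 60.9%, outside 35.7–55.8% ✗ — fails.
Primer B (22 nt, A=4 T=3 G=6 C=9): longest run = 3 ✓; GC 15/22 = 68.2%, outside 35.7–55.8% ✗ — fails.
Primer C (20 nt, A=4 T=8 G=2 C=6): longest run = 3 ✓; GC 8/20 = 40.0% ✓ — passes.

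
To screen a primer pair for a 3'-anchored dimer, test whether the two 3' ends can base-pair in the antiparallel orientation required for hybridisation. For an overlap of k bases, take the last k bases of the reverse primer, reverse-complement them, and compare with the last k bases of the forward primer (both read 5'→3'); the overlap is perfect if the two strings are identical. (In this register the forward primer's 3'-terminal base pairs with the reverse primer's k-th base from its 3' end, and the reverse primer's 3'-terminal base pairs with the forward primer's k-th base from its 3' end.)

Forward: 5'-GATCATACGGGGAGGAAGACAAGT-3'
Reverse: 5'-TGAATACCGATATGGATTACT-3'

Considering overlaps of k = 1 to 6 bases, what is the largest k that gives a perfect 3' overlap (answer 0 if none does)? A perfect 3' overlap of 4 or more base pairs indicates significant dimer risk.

Last 6 bases (5'→3') — forward …ACAAGT, reverse …ATTACT.
Reverse complement of the reverse primer's last 6 bases: AGTAAT; its first k bases are the reverse complement of the reverse primer's last k bases, so a perfect k-base overlap needs the forward primer's last k bases to equal them.
Comparing (forward last k vs required): k=1: T vs A ✗; k=2: GT vs AG ✗; k=3: AGT vs AGT ✓; k=4: AAGT vs AGTA ✗; k=5: CAAGT vs AGTAA ✗; k=6: ACAAGT vs AGTAAT ✗.
Only k = 3 is perfect, so the longest perfect 3' overlap is 3.

Longest perfect overlap: 3 complementary base pairs; below the dimer-risk threshold (threshold 4).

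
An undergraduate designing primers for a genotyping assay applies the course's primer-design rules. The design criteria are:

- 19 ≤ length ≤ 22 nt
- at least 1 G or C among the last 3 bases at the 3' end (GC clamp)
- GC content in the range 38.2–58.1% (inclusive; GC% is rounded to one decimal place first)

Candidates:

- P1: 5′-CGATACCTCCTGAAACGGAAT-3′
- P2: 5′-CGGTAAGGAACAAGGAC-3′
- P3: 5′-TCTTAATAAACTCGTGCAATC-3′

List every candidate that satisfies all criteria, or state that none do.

None of the candidates satisfy all criteria.

P1 (21 nt, A=7 T=4 G=4 C=6): length 21 ✓; 3' end AAT has 0 G/C, need ≥1 ✗; GC 10/21 = 47.6% ✓ — fails.
P2 (17 nt, A=7 T=1 G=6 C=3): length 17, outside 19–22 ✗; 3' end GAC has 2 G/C ✓; GC 9/17 = 52.9% ✓ — fails.
P3 (21 nt, A=7 T=7 G=2 C=5): length 21 ✓; 3' end ATC has 1 G/C ✓; GC 7/21 = 33.3%, outside 38.2–58.1% ✗ — fails.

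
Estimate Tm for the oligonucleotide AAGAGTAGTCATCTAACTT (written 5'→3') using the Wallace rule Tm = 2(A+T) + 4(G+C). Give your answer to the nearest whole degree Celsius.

50°C

Base counts: A=7, T=6, G=3, C=3 (length 19).
Tm = 2·(7+6) + 4·(3+3) = 2·13 + 4·6 = 26 + 24 = 50°C.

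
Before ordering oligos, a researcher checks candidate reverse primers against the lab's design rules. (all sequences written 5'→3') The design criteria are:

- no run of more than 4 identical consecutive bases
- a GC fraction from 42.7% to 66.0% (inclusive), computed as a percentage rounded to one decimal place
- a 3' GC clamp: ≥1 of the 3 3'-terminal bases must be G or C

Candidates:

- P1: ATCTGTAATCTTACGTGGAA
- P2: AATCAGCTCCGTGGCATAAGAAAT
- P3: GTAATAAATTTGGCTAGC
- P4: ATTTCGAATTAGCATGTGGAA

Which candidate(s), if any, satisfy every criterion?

P1 (20 nt, A=6 T=7 G=4 C=3): longest run = 2 ✓; GC 7/20 = 35.0%, outside 42.7–66.0% ✗; 3' end GAA has 1 G/C ✓ — fails.
P2 (24 nt, A=9 T=5 G=5 C=5): longest run = 3 ✓; GC 10/24 = 41.7%, outside 42.7–66.0% ✗; 3' end AAT has 0 G/C, need ≥1 ✗ — fails.
P3 (18 nt, A=6 T=6 G=4 C=2): longest run = 3 ✓; GC 6/18 = 33.3%, outside 42.7–66.0% ✗; 3' end AGC has 2 G/C ✓ — fails.
P4 (21 nt, A=7 T=7 G=5 C=2): longest run = 3 ✓; GC 7/21 = 33.3%, outside 42.7–66.0% ✗; 3' end GAA has 1 G/C ✓ — fails.

None of the candidates satisfy all criteria.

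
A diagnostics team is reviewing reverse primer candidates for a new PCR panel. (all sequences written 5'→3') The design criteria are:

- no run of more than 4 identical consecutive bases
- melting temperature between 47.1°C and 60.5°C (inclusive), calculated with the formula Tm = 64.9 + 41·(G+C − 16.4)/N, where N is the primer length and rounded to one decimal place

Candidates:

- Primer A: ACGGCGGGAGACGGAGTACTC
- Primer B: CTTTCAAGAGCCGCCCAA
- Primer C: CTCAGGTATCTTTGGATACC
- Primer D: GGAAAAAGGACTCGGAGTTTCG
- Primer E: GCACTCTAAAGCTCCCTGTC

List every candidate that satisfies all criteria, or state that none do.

Primer A (21 nt, A=5 T=2 G=9 C=5): longest run = 3 ✓; Tm = 64.9 + 41·(14 − 16.4)/21 = 60.2°C ✓ — passes.
Primer B (18 nt, A=5 T=3 G=3 C=7): longest run = 3 ✓; Tm = 64.9 + 41·(10 − 16.4)/18 = 50.3°C ✓ — passes.
Primer C (20 nt, A=4 T=7 G=4 C=5): longest run = 3 ✓; Tm = 64.9 + 41·(9 − 16.4)/20 = 49.7°C ✓ — passes.
Primer D (22 nt, A=7 T=4 G=8 C=3): longest run = 5, exceeds 4 ✗; Tm = 64.9 + 41·(11 − 16.4)/22 = 54.8°C ✓ — fails.
Primer E (20 nt, A=4 T=5 G=3 C=8): longest run = 3 ✓; Tm = 64.9 + 41·(11 − 16.4)/20 = 53.8°C ✓ — passes.

Primer A, Primer B, Primer C and Primer E.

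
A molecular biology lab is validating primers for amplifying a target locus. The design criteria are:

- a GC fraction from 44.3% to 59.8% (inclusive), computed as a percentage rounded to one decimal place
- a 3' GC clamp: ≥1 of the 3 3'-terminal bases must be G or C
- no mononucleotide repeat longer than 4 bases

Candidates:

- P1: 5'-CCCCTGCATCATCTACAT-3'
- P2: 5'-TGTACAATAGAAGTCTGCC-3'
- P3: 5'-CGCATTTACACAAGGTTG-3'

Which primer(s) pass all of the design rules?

P1 (18 nt, A=4 T=5 G=1 C=8): GC 9/18 = 50.0% ✓; 3' end CAT has 1 G/C ✓; longest run = 4 ✓ — passes.
P2 (19 nt, A=6 T=5 G=4 C=4): GC 8/19 = 42.1%, outside 44.3–59.8% ✗; 3' end GCC has 3 G/C ✓; longest run = 2 ✓ — fails.
P3 (18 nt, A=5 T=5 G=4 C=4): GC 8/18 = 44.4% ✓; 3' end TTG has 1 G/C ✓; longest run = 3 ✓ — passes.

P1 and P3.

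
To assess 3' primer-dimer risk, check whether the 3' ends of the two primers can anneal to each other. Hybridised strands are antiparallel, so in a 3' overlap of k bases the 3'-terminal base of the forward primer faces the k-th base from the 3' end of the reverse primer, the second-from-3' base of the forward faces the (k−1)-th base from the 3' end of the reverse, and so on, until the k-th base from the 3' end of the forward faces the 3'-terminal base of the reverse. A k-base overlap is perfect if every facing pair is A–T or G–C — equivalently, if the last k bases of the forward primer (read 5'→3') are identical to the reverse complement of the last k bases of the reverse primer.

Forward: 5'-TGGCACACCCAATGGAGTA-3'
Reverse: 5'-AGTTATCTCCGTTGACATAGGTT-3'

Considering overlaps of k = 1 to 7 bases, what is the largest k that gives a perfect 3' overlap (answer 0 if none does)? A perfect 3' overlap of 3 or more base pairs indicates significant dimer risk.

Last 7 bases (5'→3') — forward …TGGAGTA, reverse …ATAGGTT.
Reverse complement of the reverse primer's last 7 bases: AACCTAT; its first k bases are the reverse complement of the reverse primer's last k bases, so a perfect k-base overlap needs the forward primer's last k bases to equal them.
Comparing (forward last k vs required): k=1: A vs A ✓; k=2: TA vs AA ✗; k=3: GTA vs AAC ✗; k=4: AGTA vs AACC ✗; k=5: GAGTA vs AACCT ✗; k=6: GGAGTA vs AACCTA ✗; k=7: TGGAGTA vs AACCTAT ✗.
Only k = 1 is perfect, so the longest perfect 3' overlap is 1.

Longest perfect overlap: 1 complementary base pair; below the dimer-risk threshold (threshold 3).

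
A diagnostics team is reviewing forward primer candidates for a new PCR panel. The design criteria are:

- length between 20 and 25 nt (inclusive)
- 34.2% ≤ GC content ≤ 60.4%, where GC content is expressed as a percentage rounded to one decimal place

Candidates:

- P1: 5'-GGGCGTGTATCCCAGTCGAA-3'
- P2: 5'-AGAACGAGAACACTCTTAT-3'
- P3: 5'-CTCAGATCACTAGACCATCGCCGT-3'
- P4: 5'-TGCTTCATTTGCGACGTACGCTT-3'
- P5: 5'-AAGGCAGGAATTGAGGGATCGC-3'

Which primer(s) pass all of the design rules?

P1, P3, P4 and P5.

P1 (20 nt, A=4 T=4 G=7 C=5): length 20 ✓; GC 12/20 = 60.0% ✓ — passes.
P2 (19 nt, A=8 T=4 G=3 C=4): length 19, outside 20–25 ✗; GC 7/19 = 36.8% ✓ — fails.
P3 (24 nt, A=6 T=5 G=4 C=9): length 24 ✓; GC 13/24 = 54.2% ✓ — passes.
P4 (23 nt, A=3 T=9 G=5 C=6): length 23 ✓; GC 11/23 = 47.8% ✓ — passes.
P5 (22 nt, A=7 T=3 G=9 C=3): length 22 ✓; GC 12/22 = 54.5% ✓ — passes.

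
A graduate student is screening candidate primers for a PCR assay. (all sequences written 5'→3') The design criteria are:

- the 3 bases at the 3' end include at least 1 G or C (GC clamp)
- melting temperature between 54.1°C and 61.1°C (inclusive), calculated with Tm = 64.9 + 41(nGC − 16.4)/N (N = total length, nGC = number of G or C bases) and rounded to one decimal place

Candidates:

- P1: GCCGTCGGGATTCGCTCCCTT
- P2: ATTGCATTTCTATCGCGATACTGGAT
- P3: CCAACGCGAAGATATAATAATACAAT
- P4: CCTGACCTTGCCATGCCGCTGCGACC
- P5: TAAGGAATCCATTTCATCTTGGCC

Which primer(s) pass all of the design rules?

P1 (21 nt, A=1 T=6 G=6 C=8): 3' end CTT has 1 G/C ✓; Tm = 64.9 + 41·(14 − 16.4)/21 = 60.2°C ✓ — passes.
P2 (26 nt, A=6 T=10 G=5 C=5): 3' end GAT has 1 G/C ✓; Tm = 64.9 + 41·(10 − 16.4)/26 = 54.8°C ✓ — passes.
P3 (26 nt, A=13 T=5 G=3 C=5): 3' end AAT has 0 G/C, need ≥1 ✗; Tm = 64.9 + 41·(8 − 16.4)/26 = 51.7°C, outside 54.1–61.1°C ✗ — fails.
P4 (26 nt, A=3 T=5 G=6 C=12): 3' end ACC has 2 G/C ✓; Tm = 64.9 + 41·(18 − 16.4)/26 = 67.4°C, outside 54.1–61.1°C ✗ — fails.
P5 (24 nt, A=6 T=8 G=4 C=6): 3' end GCC has 3 G/C ✓; Tm = 64.9 + 41·(10 − 16.4)/24 = 54.0°C, outside 54.1–61.1°C ✗ — fails.

P1 and P2.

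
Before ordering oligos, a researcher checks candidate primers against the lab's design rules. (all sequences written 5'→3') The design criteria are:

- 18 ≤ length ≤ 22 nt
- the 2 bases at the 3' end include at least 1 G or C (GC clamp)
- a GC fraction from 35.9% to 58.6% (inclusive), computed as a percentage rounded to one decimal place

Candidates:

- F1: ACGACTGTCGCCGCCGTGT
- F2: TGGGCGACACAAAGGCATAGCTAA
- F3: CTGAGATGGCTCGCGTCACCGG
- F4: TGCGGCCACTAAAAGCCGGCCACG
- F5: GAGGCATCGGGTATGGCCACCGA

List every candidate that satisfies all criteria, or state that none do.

None of the candidates satisfy all criteria.

F1 (19 nt, A=2 T=4 G=6 C=7): length 19 ✓; 3' end GT has 1 G/C ✓; GC 13/19 = 68.4%, outside 35.9–58.6% ✗ — fails.
F2 (24 nt, A=9 T=3 G=7 C=5): length 24, outside 18–22 ✗; 3' end AA has 0 G/C, need ≥1 ✗; GC 12/24 = 50.0% ✓ — fails.
F3 (22 nt, A=3 T=4 G=8 C=7): length 22 ✓; 3' end GG has 2 G/C ✓; GC 15/22 = 68.2%, outside 35.9–58.6% ✗ — fails.
F4 (24 nt, A=6 T=2 G=7 C=9): length 24, outside 18–22 ✗; 3' end CG has 2 G/C ✓; GC 16/24 = 66.7%, outside 35.9–58.6% ✗ — fails.
F5 (23 nt, A=5 T=3 G=9 C=6): length 23, outside 18–22 ✗; 3' end GA has 1 G/C ✓; GC 15/23 = 65.2%, outside 35.9–58.6% ✗ — fails.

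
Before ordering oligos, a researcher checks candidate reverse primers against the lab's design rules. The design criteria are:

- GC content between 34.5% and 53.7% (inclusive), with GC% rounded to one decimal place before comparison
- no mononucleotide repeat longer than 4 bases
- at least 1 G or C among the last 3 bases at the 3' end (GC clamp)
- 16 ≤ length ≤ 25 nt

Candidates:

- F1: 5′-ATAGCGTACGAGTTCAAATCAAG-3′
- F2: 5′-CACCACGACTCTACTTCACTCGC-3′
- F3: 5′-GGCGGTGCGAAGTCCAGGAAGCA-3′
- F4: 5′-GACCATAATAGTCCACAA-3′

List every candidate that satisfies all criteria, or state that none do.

F1 and F4.

F1 (23 nt, A=9 T=5 G=5 C=4): GC 9/23 = 39.1% ✓; longest run = 3 ✓; 3' end AAG has 1 G/C ✓; length 23 ✓ — passes.
F2 (23 nt, A=5 T=5 G=2 C=11): GC 13/23 = 56.5%, outside 34.5–53.7% ✗; longest run = 2 ✓; 3' end CGC has 3 G/C ✓; length 23 ✓ — fails.
F3 (23 nt, A=6 T=2 G=10 C=5): GC 15/23 = 65.2%, outside 34.5–53.7% ✗; longest run = 2 ✓; 3' end GCA has 2 G/C ✓; length 23 ✓ — fails.
F4 (18 nt, A=8 T=3 G=2 C=5): GC 7/18 = 38.9% ✓; longest run = 2 ✓; 3' end CAA has 1 G/C ✓; length 18 ✓ — passes.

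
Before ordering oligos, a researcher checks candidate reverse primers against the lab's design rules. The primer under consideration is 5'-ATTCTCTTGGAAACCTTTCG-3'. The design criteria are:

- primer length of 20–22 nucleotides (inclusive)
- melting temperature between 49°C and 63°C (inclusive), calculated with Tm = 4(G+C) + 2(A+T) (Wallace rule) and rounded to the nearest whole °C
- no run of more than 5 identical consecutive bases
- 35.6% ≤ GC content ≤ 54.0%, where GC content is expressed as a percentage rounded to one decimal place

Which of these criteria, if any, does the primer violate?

Base counts: A=4, T=8, G=3, C=5 (length 20).
length: length 20 ✓
Tm: Tm = 2·12 + 4·8 = 56°C ✓
homopolymer run: longest run = 3 ✓
GC content: GC 8/20 = 40.0% ✓

Meets all criteria.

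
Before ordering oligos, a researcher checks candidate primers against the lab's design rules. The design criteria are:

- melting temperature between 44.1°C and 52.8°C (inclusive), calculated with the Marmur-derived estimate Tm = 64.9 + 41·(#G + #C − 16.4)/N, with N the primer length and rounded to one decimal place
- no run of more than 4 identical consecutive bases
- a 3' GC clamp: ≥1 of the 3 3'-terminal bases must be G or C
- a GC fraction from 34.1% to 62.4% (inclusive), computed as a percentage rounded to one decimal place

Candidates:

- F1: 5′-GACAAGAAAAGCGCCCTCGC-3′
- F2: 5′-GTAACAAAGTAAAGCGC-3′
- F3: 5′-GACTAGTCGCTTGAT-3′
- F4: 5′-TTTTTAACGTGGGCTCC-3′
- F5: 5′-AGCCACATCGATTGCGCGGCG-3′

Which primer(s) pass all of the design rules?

None of the candidates satisfy all criteria.

F1 (20 nt, A=7 T=1 G=5 C=7): Tm = 64.9 + 41·(12 − 16.4)/20 = 55.9°C, outside 44.1–52.8°C ✗; longest run = 4 ✓; 3' end CGC has 3 G/C ✓; GC 12/20 = 60.0% ✓ — fails.
F2 (17 nt, A=8 T=2 G=4 C=3): Tm = 64.9 + 41·(7 − 16.4)/17 = 42.2°C, outside 44.1–52.8°C ✗; longest run = 3 ✓; 3' end CGC has 3 G/C ✓; GC 7/17 = 41.2% ✓ — fails.
F3 (15 nt, A=3 T=5 G=4 C=3): Tm = 64.9 + 41·(7 − 16.4)/15 = 39.2°C, outside 44.1–52.8°C ✗; longest run = 2 ✓; 3' end GAT has 1 G/C ✓; GC 7/15 = 46.7% ✓ — fails.
F4 (17 nt, A=2 T=7 G=4 C=4): Tm = 64.9 + 41·(8 − 16.4)/17 = 44.6°C ✓; longest run = 5, exceeds 4 ✗; 3' end TCC has 2 G/C ✓; GC 8/17 = 47.1% ✓ — fails.
F5 (21 nt, A=4 T=3 G=7 C=7): Tm = 64.9 + 41·(14 − 16.4)/21 = 60.2°C, outside 44.1–52.8°C ✗; longest run = 2 ✓; 3' end GCG has 3 G/C ✓; GC 14/21 = 66.7%, outside 34.1–62.4% ✗ — fails.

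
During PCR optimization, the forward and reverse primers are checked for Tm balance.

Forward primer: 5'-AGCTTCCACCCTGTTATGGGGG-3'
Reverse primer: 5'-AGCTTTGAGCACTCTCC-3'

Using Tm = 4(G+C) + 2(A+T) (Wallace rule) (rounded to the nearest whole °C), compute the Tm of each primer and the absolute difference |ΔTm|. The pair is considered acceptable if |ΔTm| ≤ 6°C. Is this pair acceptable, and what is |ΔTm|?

Forward: A=3 T=6 G=7 C=6 → Tm = 2·9 + 4·13 = 70°C.
Reverse: A=3 T=5 G=3 C=6 → Tm = 2·8 + 4·9 = 52°C.
|ΔTm| = |70 − 52| = 18°C, > 6°C.

|ΔTm| = 18°C; the pair is not acceptable.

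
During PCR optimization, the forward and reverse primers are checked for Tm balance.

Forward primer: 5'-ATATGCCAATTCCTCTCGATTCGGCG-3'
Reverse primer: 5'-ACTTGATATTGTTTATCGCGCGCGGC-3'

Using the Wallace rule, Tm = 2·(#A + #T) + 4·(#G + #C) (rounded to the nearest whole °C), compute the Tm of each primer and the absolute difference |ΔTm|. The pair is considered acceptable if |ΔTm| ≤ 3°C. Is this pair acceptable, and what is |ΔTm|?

|ΔTm| = 0°C; the pair is acceptable.

Forward: A=5 T=8 G=5 C=8 → Tm = 2·13 + 4·13 = 78°C.
Reverse: A=4 T=9 G=7 C=6 → Tm = 2·13 + 4·13 = 78°C.
|ΔTm| = |78 − 78| = 0°C, ≤ 3°C.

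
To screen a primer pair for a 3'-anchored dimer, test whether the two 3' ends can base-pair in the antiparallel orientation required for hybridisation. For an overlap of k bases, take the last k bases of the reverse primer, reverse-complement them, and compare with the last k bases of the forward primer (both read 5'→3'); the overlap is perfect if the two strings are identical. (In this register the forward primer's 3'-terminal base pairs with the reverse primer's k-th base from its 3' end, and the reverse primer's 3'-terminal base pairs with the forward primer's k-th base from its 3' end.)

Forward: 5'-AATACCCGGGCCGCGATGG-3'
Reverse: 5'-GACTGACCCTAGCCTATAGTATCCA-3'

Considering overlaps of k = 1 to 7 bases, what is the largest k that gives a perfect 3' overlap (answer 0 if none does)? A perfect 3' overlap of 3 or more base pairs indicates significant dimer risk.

Longest perfect overlap: 3 complementary base pairs; significant dimer risk (threshold 3).

Last 7 bases (5'→3') — forward …GCGATGG, reverse …GTATCCA.
Reverse complement of the reverse primer's last 7 bases: TGGATAC; its first k bases are the reverse complement of the reverse primer's last k bases, so a perfect k-base overlap needs the forward primer's last k bases to equal them.
Comparing (forward last k vs required): k=1: G vs T ✗; k=2: GG vs TG ✗; k=3: TGG vs TGG ✓; k=4: ATGG vs TGGA ✗; k=5: GATGG vs TGGAT ✗; k=6: CGATGG vs TGGATA ✗; k=7: GCGATGG vs TGGATAC ✗.
Only k = 3 is perfect, so the longest perfect 3' overlap is 3.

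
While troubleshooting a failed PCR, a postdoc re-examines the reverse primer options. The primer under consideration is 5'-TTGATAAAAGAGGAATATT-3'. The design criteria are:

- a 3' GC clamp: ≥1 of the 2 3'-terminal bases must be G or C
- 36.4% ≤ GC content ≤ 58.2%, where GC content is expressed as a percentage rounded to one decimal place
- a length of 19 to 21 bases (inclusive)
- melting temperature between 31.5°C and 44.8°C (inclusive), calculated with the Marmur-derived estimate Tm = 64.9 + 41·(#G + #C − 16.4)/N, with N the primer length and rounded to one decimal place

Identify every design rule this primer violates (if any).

Base counts: A=9, T=6, G=4, C=0 (length 19).
GC clamp: 3' end TT has 0 G/C, need ≥1 ✗
GC content: GC 4/19 = 21.1%, outside 36.4–58.2% ✗
length: length 19 ✓
Tm: Tm = 64.9 + 41·(4 − 16.4)/19 = 38.1°C ✓

Fails: GC clamp, GC content.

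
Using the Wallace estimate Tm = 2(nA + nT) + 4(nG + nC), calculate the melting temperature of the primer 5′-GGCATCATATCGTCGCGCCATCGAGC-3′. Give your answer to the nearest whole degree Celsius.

84°C

Base counts: A=5, T=5, G=7, C=9 (length 26).
Tm = 2·(5+5) + 4·(7+9) = 2·10 + 4·16 = 20 + 64 = 84°C.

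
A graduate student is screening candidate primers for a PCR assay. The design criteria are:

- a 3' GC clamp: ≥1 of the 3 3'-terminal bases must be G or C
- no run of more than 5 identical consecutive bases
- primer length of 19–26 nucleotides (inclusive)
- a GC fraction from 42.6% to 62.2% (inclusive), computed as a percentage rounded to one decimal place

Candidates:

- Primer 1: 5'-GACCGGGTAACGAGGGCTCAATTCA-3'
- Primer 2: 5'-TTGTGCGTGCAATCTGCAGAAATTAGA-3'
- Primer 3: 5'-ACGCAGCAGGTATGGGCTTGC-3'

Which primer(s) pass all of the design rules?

Primer 1 (25 nt, A=7 T=4 G=8 C=6): 3' end TCA has 1 G/C ✓; longest run = 3 ✓; length 25 ✓; GC 14/25 = 56.0% ✓ — passes.
Primer 2 (27 nt, A=8 T=8 G=7 C=4): 3' end AGA has 1 G/C ✓; longest run = 3 ✓; length 27, outside 19–26 ✗; GC 11/27 = 40.7%, outside 42.6–62.2% ✗ — fails.
Primer 3 (21 nt, A=4 T=4 G=8 C=5): 3' end TGC has 2 G/C ✓; longest run = 3 ✓; length 21 ✓; GC 13/21 = 61.9% ✓ — passes.

Primer 1 and Primer 3.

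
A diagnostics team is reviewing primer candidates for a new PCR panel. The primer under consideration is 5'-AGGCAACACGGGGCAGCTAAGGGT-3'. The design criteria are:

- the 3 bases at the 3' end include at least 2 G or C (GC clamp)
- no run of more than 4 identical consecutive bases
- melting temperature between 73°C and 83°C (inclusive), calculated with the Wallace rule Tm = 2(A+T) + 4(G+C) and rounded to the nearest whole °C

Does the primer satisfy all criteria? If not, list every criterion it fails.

Meets all criteria.

Base counts: A=7, T=2, G=10, C=5 (length 24).
GC clamp: 3' end GGT has 2 G/C ✓
homopolymer run: longest run = 4 ✓
Tm: Tm = 2·9 + 4·15 = 78°C ✓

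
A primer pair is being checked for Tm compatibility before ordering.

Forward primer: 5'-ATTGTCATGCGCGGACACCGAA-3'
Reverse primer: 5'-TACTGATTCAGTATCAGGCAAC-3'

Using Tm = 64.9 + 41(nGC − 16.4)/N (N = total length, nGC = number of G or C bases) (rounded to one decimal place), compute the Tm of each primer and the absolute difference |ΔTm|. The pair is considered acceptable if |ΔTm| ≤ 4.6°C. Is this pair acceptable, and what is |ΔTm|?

Forward: G+C = 12, N = 22 → Tm = 64.9 + 41·(12 − 16.4)/22 = 56.7°C.
Reverse: G+C = 9, N = 22 → Tm = 64.9 + 41·(9 − 16.4)/22 = 51.1°C.
|ΔTm| = |56.7 − 51.1| = 5.6°C, > 4.6°C.

|ΔTm| = 5.6°C; the pair is not acceptable.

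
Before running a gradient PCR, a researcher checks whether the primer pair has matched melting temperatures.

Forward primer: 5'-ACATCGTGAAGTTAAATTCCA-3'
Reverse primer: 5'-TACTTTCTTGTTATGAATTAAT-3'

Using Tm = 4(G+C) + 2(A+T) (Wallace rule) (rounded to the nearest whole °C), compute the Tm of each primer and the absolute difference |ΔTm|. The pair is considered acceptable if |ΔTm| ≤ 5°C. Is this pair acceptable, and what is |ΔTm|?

Forward: A=8 T=6 G=3 C=4 → Tm = 2·14 + 4·7 = 56°C.
Reverse: A=6 T=12 G=2 C=2 → Tm = 2·18 + 4·4 = 52°C.
|ΔTm| = |56 − 52| = 4°C, ≤ 5°C.

|ΔTm| = 4°C; the pair is acceptable.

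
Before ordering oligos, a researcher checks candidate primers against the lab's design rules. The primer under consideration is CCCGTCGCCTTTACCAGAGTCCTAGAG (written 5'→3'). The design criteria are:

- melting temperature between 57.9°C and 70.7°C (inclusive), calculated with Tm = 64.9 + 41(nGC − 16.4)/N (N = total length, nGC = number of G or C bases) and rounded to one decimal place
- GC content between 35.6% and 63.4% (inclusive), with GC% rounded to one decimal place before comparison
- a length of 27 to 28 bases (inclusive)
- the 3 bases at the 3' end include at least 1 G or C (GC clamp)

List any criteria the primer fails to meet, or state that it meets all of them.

Meets all criteria.

Base counts: A=5, T=6, G=6, C=10 (length 27).
Tm: Tm = 64.9 + 41·(16 − 16.4)/27 = 64.3°C ✓
GC content: GC 16/27 = 59.3% ✓
length: length 27 ✓
GC clamp: 3' end GAG has 2 G/C ✓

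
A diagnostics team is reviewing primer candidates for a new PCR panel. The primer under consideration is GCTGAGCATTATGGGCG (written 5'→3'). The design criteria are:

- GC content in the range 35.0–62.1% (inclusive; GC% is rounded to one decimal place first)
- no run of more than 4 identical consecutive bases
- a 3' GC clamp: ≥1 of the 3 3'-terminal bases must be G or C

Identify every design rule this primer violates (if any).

Meets all criteria.

Base counts: A=3, T=4, G=7, C=3 (length 17).
GC content: GC 10/17 = 58.8% ✓
homopolymer run: longest run = 3 ✓
GC clamp: 3' end GCG has 3 G/C ✓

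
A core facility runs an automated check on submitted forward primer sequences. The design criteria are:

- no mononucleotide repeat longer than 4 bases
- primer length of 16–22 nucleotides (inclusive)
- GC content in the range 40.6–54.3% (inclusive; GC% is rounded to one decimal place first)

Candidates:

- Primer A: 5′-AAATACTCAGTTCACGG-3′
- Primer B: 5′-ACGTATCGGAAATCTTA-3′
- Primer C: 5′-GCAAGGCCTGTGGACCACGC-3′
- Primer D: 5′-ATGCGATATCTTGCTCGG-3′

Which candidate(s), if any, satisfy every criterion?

Primer A and Primer D.

Primer A (17 nt, A=6 T=4 G=3 C=4): longest run = 3 ✓; length 17 ✓; GC 7/17 = 41.2% ✓ — passes.
Primer B (17 nt, A=6 T=5 G=3 C=3): longest run = 3 ✓; length 17 ✓; GC 6/17 = 35.3%, outside 40.6–54.3% ✗ — fails.
Primer C (20 nt, A=4 T=2 G=7 C=7): longest run = 2 ✓; length 20 ✓; GC 14/20 = 70.0%, outside 40.6–54.3% ✗ — fails.
Primer D (18 nt, A=3 T=6 G=5 C=4): longest run = 2 ✓; length 18 ✓; GC 9/18 = 50.0% ✓ — passes.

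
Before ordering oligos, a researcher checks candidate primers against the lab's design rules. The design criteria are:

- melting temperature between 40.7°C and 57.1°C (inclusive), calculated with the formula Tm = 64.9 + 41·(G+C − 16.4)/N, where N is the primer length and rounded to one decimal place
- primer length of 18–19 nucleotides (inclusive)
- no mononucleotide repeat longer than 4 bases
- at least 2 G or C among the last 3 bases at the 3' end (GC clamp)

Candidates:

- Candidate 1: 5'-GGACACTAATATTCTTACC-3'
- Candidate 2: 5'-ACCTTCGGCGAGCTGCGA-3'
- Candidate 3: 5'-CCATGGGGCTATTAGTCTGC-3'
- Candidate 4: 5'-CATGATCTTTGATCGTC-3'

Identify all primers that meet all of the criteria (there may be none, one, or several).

Candidate 1 (19 nt, A=6 T=6 G=2 C=5): Tm = 64.9 + 41·(7 − 16.4)/19 = 44.6°C ✓; length 19 ✓; longest run = 2 ✓; 3' end ACC has 2 G/C ✓ — passes.
Candidate 2 (18 nt, A=3 T=3 G=6 C=6): Tm = 64.9 + 41·(12 − 16.4)/18 = 54.9°C ✓; length 18 ✓; longest run = 2 ✓; 3' end CGA has 2 G/C ✓ — passes.
Candidate 3 (20 nt, A=3 T=6 G=6 C=5): Tm = 64.9 + 41·(11 − 16.4)/20 = 53.8°C ✓; length 20, outside 18–19 ✗; longest run = 4 ✓; 3' end TGC has 2 G/C ✓ — fails.
Candidate 4 (17 nt, A=3 T=7 G=3 C=4): Tm = 64.9 + 41·(7 − 16.4)/17 = 42.2°C ✓; length 17, outside 18–19 ✗; longest run = 3 ✓; 3' end GTC has 2 G/C ✓ — fails.

Candidate 1 and Candidate 2.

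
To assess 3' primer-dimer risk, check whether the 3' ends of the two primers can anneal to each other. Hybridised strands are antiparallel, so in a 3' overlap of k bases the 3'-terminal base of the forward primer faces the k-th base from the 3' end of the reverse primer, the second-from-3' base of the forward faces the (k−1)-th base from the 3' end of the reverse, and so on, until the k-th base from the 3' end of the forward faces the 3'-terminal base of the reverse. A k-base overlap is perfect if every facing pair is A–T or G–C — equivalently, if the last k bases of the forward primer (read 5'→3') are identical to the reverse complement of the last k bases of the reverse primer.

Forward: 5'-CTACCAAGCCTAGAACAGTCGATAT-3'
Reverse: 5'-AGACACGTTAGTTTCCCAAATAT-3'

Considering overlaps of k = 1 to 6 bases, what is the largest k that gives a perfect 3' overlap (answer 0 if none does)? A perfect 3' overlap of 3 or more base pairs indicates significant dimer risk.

Last 6 bases (5'→3') — forward …CGATAT, reverse …AAATAT.
Reverse complement of the reverse primer's last 6 bases: ATATTT; its first k bases are the reverse complement of the reverse primer's last k bases, so a perfect k-base overlap needs the forward primer's last k bases to equal them.
Comparing (forward last k vs required): k=1: T vs A ✗; k=2: AT vs AT ✓; k=3: TAT vs ATA ✗; k=4: ATAT vs ATAT ✓; k=5: GATAT vs ATATT ✗; k=6: CGATAT vs ATATTT ✗.
Perfect overlaps at k = 2, 4; the largest is 4.

Longest perfect overlap: 4 complementary base pairs; significant dimer risk (threshold 3).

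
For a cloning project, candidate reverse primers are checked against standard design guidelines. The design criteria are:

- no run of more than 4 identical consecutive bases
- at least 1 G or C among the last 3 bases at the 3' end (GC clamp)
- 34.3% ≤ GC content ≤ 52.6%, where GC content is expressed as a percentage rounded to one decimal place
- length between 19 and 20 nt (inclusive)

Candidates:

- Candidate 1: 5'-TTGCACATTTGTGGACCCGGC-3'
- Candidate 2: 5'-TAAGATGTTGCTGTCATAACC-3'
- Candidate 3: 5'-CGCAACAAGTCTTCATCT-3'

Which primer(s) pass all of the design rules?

None of the candidates satisfy all criteria.

Candidate 1 (21 nt, A=3 T=6 G=6 C=6): longest run = 3 ✓; 3' end GGC has 3 G/C ✓; GC 12/21 = 57.1%, outside 34.3–52.6% ✗; length 21, outside 19–20 ✗ — fails.
Candidate 2 (21 nt, A=6 T=7 G=4 C=4): longest run = 2 ✓; 3' end ACC has 2 G/C ✓; GC 8/21 = 38.1% ✓; length 21, outside 19–20 ✗ — fails.
Candidate 3 (18 nt, A=5 T=5 G=2 C=6): longest run = 2 ✓; 3' end TCT has 1 G/C ✓; GC 8/18 = 44.4% ✓; length 18, outside 19–20 ✗ — fails.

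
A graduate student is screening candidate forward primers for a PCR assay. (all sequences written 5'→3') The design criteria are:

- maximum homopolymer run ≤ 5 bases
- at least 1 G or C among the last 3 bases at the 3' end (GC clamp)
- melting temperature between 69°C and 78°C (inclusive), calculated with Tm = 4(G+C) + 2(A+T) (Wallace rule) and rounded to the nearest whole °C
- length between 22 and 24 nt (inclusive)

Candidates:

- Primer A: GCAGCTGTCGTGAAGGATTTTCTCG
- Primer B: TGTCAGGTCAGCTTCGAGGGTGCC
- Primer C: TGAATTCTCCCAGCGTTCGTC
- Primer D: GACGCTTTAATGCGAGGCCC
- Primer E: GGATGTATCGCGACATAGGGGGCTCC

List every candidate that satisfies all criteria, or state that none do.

Primer B only.

Primer A (25 nt, A=4 T=8 G=8 C=5): longest run = 4 ✓; 3' end TCG has 2 G/C ✓; Tm = 2·12 + 4·13 = 76°C ✓; length 25, outside 22–24 ✗ — fails.
Primer B (24 nt, A=3 T=6 G=9 C=6): longest run = 3 ✓; 3' end GCC has 3 G/C ✓; Tm = 2·9 + 4·15 = 78°C ✓; length 24 ✓ — passes.
Primer C (21 nt, A=3 T=7 G=4 C=7): longest run = 3 ✓; 3' end GTC has 2 G/C ✓; Tm = 2·10 + 4·11 = 64°C, outside 69–78°C ✗; length 21, outside 22–24 ✗ — fails.
Primer D (20 nt, A=4 T=4 G=6 C=6): longest run = 3 ✓; 3' end CCC has 3 G/C ✓; Tm = 2·8 + 4·12 = 64°C, outside 69–78°C ✗; length 20, outside 22–24 ✗ — fails.
Primer E (26 nt, A=5 T=5 G=10 C=6): longest run = 5 ✓; 3' end TCC has 2 G/C ✓; Tm = 2·10 + 4·16 = 84°C, outside 69–78°C ✗; length 26, outside 22–24 ✗ — fails.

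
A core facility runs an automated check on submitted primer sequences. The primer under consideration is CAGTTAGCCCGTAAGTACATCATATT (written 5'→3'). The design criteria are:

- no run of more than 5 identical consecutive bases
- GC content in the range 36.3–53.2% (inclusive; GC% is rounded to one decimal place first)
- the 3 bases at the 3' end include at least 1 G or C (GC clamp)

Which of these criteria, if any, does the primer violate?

Fails: GC clamp.

Base counts: A=8, T=8, G=4, C=6 (length 26).
homopolymer run: longest run = 3 ✓
GC content: GC 10/26 = 38.5% ✓
GC clamp: 3' end ATT has 0 G/C, need ≥1 ✗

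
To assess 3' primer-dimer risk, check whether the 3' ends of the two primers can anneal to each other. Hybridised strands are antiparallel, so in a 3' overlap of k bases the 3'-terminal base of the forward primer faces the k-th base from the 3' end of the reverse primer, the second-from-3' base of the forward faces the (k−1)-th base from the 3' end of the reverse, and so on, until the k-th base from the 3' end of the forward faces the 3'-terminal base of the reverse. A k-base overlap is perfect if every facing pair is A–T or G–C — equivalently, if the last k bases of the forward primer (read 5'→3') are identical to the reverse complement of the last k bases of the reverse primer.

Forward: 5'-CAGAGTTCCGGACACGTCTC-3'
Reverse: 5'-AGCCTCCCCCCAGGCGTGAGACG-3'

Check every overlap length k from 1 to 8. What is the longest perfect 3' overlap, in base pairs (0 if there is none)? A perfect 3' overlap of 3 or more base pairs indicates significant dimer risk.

Last 8 bases (5'→3') — forward …CACGTCTC, reverse …GTGAGACG.
Reverse complement of the reverse primer's last 8 bases: CGTCTCAC; its first k bases are the reverse complement of the reverse primer's last k bases, so a perfect k-base overlap needs the forward primer's last k bases to equal them.
Comparing (forward last k vs required): k=1: C vs C ✓; k=2: TC vs CG ✗; k=3: CTC vs CGT ✗; k=4: TCTC vs CGTC ✗; k=5: GTCTC vs CGTCT ✗; k=6: CGTCTC vs CGTCTC ✓; k=7: ACGTCTC vs CGTCTCA ✗; k=8: CACGTCTC vs CGTCTCAC ✗.
Perfect overlaps at k = 1, 6; the largest is 6.

Longest perfect overlap: 6 complementary base pairs; significant dimer risk (threshold 3).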